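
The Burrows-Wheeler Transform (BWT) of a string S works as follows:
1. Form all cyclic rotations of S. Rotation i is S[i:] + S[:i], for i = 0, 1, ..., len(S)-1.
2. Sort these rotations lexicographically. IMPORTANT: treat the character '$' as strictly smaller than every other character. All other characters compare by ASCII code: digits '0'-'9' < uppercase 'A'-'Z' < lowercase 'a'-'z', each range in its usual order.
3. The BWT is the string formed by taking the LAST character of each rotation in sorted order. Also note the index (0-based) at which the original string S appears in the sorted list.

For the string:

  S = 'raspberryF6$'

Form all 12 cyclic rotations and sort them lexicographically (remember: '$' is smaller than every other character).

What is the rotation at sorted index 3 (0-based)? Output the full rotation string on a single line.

Answer: aspberryF6$r

Derivation:
All 12 rotations (rotation i = S[i:]+S[:i]):
  rot[0] = raspberryF6$
  rot[1] = aspberryF6$r
  rot[2] = spberryF6$ra
  rot[3] = pberryF6$ras
  rot[4] = berryF6$rasp
  rot[5] = erryF6$raspb
  rot[6] = rryF6$raspbe
  rot[7] = ryF6$raspber
  rot[8] = yF6$raspberr
  rot[9] = F6$raspberry
  rot[10] = 6$raspberryF
  rot[11] = $raspberryF6
Sorted (with $ < everything):
  sorted[0] = $raspberryF6
  sorted[1] = 6$raspberryF
  sorted[2] = F6$raspberry
  sorted[3] = aspberryF6$r
  sorted[4] = berryF6$rasp
  sorted[5] = erryF6$raspb
  sorted[6] = pberryF6$ras
  sorted[7] = raspberryF6$
  sorted[8] = rryF6$raspbe
  sorted[9] = ryF6$raspber
  sorted[10] = spberryF6$ra
  sorted[11] = yF6$raspberr
sorted[3] = aspberryF6$r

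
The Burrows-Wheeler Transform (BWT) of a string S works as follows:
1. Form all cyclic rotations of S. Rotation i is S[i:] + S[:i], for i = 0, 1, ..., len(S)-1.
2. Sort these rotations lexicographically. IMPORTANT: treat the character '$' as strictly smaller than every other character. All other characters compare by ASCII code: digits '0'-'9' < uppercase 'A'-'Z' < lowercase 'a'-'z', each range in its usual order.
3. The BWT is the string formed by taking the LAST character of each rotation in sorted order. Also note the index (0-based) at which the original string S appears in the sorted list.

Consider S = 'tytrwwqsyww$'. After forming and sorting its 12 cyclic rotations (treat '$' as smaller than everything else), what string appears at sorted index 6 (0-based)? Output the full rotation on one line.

All 12 rotations (rotation i = S[i:]+S[:i]):
  rot[0] = tytrwwqsyww$
  rot[1] = ytrwwqsyww$t
  rot[2] = trwwqsyww$ty
  rot[3] = rwwqsyww$tyt
  rot[4] = wwqsyww$tytr
  rot[5] = wqsyww$tytrw
  rot[6] = qsyww$tytrww
  rot[7] = syww$tytrwwq
  rot[8] = yww$tytrwwqs
  rot[9] = ww$tytrwwqsy
  rot[10] = w$tytrwwqsyw
  rot[11] = $tytrwwqsyww
Sorted (with $ < everything):
  sorted[0] = $tytrwwqsyww
  sorted[1] = qsyww$tytrww
  sorted[2] = rwwqsyww$tyt
  sorted[3] = syww$tytrwwq
  sorted[4] = trwwqsyww$ty
  sorted[5] = tytrwwqsyww$
  sorted[6] = w$tytrwwqsyw
  sorted[7] = wqsyww$tytrw
  sorted[8] = ww$tytrwwqsy
  sorted[9] = wwqsyww$tytr
  sorted[10] = ytrwwqsyww$t
  sorted[11] = yww$tytrwwqs
sorted[6] = w$tytrwwqsyw

Answer: w$tytrwwqsyw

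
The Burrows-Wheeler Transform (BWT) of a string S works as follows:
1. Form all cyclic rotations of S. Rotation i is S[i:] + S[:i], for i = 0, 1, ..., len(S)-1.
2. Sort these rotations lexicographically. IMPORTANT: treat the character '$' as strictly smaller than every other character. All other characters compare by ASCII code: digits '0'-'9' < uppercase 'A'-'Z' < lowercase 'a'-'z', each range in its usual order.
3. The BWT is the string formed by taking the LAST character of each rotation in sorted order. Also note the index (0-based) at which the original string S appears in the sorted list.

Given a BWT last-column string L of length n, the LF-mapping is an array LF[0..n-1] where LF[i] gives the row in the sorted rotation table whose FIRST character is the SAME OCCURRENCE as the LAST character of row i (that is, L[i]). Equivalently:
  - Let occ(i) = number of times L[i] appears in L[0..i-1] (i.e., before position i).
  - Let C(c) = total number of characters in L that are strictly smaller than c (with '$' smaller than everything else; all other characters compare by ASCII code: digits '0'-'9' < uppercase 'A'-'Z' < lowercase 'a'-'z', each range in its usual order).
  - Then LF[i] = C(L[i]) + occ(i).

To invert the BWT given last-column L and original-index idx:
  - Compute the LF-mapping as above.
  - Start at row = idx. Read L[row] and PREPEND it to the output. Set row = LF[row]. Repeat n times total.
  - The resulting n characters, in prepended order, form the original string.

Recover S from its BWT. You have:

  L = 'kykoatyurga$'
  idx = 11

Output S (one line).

LF mapping: 4 10 5 6 1 8 11 9 7 3 2 0
Walk LF starting at row 11, prepending L[row]:
  step 1: row=11, L[11]='$', prepend. Next row=LF[11]=0
  step 2: row=0, L[0]='k', prepend. Next row=LF[0]=4
  step 3: row=4, L[4]='a', prepend. Next row=LF[4]=1
  step 4: row=1, L[1]='y', prepend. Next row=LF[1]=10
  step 5: row=10, L[10]='a', prepend. Next row=LF[10]=2
  step 6: row=2, L[2]='k', prepend. Next row=LF[2]=5
  step 7: row=5, L[5]='t', prepend. Next row=LF[5]=8
  step 8: row=8, L[8]='r', prepend. Next row=LF[8]=7
  step 9: row=7, L[7]='u', prepend. Next row=LF[7]=9
  step 10: row=9, L[9]='g', prepend. Next row=LF[9]=3
  step 11: row=3, L[3]='o', prepend. Next row=LF[3]=6
  step 12: row=6, L[6]='y', prepend. Next row=LF[6]=11
Reversed output: yogurtkayak$

Answer: yogurtkayak$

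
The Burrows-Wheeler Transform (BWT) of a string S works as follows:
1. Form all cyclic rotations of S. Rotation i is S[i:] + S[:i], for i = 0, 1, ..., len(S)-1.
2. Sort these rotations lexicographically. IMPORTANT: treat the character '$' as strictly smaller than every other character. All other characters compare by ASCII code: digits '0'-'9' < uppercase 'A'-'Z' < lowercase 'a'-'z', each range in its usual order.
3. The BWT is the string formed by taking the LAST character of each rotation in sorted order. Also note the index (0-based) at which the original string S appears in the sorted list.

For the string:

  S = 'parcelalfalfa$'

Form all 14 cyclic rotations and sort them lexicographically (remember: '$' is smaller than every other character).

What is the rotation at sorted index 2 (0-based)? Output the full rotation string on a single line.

All 14 rotations (rotation i = S[i:]+S[:i]):
  rot[0] = parcelalfalfa$
  rot[1] = arcelalfalfa$p
  rot[2] = rcelalfalfa$pa
  rot[3] = celalfalfa$par
  rot[4] = elalfalfa$parc
  rot[5] = lalfalfa$parce
  rot[6] = alfalfa$parcel
  rot[7] = lfalfa$parcela
  rot[8] = falfa$parcelal
  rot[9] = alfa$parcelalf
  rot[10] = lfa$parcelalfa
  rot[11] = fa$parcelalfal
  rot[12] = a$parcelalfalf
  rot[13] = $parcelalfalfa
Sorted (with $ < everything):
  sorted[0] = $parcelalfalfa
  sorted[1] = a$parcelalfalf
  sorted[2] = alfa$parcelalf
  sorted[3] = alfalfa$parcel
  sorted[4] = arcelalfalfa$p
  sorted[5] = celalfalfa$par
  sorted[6] = elalfalfa$parc
  sorted[7] = fa$parcelalfal
  sorted[8] = falfa$parcelal
  sorted[9] = lalfalfa$parce
  sorted[10] = lfa$parcelalfa
  sorted[11] = lfalfa$parcela
  sorted[12] = parcelalfalfa$
  sorted[13] = rcelalfalfa$pa
sorted[2] = alfa$parcelalf

Answer: alfa$parcelalf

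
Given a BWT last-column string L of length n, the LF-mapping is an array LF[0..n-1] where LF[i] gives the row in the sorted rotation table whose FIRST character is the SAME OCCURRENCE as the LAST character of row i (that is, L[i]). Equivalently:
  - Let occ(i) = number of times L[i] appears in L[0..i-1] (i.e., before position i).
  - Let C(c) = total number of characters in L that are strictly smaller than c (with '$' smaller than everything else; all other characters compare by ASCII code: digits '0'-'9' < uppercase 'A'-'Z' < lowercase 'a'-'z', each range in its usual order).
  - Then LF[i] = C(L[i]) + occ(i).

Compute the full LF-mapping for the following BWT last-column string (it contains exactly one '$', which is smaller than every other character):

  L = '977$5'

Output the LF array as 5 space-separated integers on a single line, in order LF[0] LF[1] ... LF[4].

Answer: 4 2 3 0 1

Derivation:
Char counts: '$':1, '5':1, '7':2, '9':1
C (first-col start): C('$')=0, C('5')=1, C('7')=2, C('9')=4
L[0]='9': occ=0, LF[0]=C('9')+0=4+0=4
L[1]='7': occ=0, LF[1]=C('7')+0=2+0=2
L[2]='7': occ=1, LF[2]=C('7')+1=2+1=3
L[3]='$': occ=0, LF[3]=C('$')+0=0+0=0
L[4]='5': occ=0, LF[4]=C('5')+0=1+0=1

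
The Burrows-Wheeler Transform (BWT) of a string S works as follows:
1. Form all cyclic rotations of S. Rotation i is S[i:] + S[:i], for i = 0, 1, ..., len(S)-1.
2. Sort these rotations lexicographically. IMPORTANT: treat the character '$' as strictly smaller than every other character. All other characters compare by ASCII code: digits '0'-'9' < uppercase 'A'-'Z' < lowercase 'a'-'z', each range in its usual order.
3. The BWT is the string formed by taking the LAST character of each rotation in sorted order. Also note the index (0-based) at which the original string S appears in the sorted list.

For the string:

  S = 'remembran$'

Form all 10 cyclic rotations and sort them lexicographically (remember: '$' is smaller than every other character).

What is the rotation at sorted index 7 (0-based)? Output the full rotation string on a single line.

All 10 rotations (rotation i = S[i:]+S[:i]):
  rot[0] = remembran$
  rot[1] = emembran$r
  rot[2] = membran$re
  rot[3] = embran$rem
  rot[4] = mbran$reme
  rot[5] = bran$remem
  rot[6] = ran$rememb
  rot[7] = an$remembr
  rot[8] = n$remembra
  rot[9] = $remembran
Sorted (with $ < everything):
  sorted[0] = $remembran
  sorted[1] = an$remembr
  sorted[2] = bran$remem
  sorted[3] = embran$rem
  sorted[4] = emembran$r
  sorted[5] = mbran$reme
  sorted[6] = membran$re
  sorted[7] = n$remembra
  sorted[8] = ran$rememb
  sorted[9] = remembran$
sorted[7] = n$remembra

Answer: n$remembra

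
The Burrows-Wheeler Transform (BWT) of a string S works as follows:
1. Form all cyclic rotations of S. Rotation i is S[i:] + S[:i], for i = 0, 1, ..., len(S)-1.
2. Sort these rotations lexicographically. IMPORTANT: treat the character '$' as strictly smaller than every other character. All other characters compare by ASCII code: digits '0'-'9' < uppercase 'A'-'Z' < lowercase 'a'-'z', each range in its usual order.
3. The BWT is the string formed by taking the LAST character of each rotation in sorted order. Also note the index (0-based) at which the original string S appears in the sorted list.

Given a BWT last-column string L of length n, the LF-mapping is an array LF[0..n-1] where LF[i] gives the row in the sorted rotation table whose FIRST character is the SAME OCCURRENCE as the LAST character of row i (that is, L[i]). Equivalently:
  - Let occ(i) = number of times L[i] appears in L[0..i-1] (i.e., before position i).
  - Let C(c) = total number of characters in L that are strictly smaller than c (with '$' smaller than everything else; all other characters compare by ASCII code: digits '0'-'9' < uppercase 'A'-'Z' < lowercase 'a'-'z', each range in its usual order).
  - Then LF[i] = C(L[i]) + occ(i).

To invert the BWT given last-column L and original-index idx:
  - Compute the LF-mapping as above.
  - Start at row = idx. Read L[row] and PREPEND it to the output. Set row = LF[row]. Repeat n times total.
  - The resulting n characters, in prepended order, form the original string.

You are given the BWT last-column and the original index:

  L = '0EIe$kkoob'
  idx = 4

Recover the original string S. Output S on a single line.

Answer: bookkeIE0$

Derivation:
LF mapping: 1 2 3 5 0 6 7 8 9 4
Walk LF starting at row 4, prepending L[row]:
  step 1: row=4, L[4]='$', prepend. Next row=LF[4]=0
  step 2: row=0, L[0]='0', prepend. Next row=LF[0]=1
  step 3: row=1, L[1]='E', prepend. Next row=LF[1]=2
  step 4: row=2, L[2]='I', prepend. Next row=LF[2]=3
  step 5: row=3, L[3]='e', prepend. Next row=LF[3]=5
  step 6: row=5, L[5]='k', prepend. Next row=LF[5]=6
  step 7: row=6, L[6]='k', prepend. Next row=LF[6]=7
  step 8: row=7, L[7]='o', prepend. Next row=LF[7]=8
  step 9: row=8, L[8]='o', prepend. Next row=LF[8]=9
  step 10: row=9, L[9]='b', prepend. Next row=LF[9]=4
Reversed output: bookkeIE0$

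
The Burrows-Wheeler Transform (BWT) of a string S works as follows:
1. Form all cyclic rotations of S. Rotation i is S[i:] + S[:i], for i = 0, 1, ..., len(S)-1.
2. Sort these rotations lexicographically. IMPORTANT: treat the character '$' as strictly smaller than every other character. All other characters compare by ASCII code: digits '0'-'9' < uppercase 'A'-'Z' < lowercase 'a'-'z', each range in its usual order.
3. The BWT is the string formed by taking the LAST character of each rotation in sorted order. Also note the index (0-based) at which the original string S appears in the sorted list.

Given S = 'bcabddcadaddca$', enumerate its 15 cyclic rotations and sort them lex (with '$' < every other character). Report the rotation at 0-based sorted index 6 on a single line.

All 15 rotations (rotation i = S[i:]+S[:i]):
  rot[0] = bcabddcadaddca$
  rot[1] = cabddcadaddca$b
  rot[2] = abddcadaddca$bc
  rot[3] = bddcadaddca$bca
  rot[4] = ddcadaddca$bcab
  rot[5] = dcadaddca$bcabd
  rot[6] = cadaddca$bcabdd
  rot[7] = adaddca$bcabddc
  rot[8] = daddca$bcabddca
  rot[9] = addca$bcabddcad
  rot[10] = ddca$bcabddcada
  rot[11] = dca$bcabddcadad
  rot[12] = ca$bcabddcadadd
  rot[13] = a$bcabddcadaddc
  rot[14] = $bcabddcadaddca
Sorted (with $ < everything):
  sorted[0] = $bcabddcadaddca
  sorted[1] = a$bcabddcadaddc
  sorted[2] = abddcadaddca$bc
  sorted[3] = adaddca$bcabddc
  sorted[4] = addca$bcabddcad
  sorted[5] = bcabddcadaddca$
  sorted[6] = bddcadaddca$bca
  sorted[7] = ca$bcabddcadadd
  sorted[8] = cabddcadaddca$b
  sorted[9] = cadaddca$bcabdd
  sorted[10] = daddca$bcabddca
  sorted[11] = dca$bcabddcadad
  sorted[12] = dcadaddca$bcabd
  sorted[13] = ddca$bcabddcada
  sorted[14] = ddcadaddca$bcab
sorted[6] = bddcadaddca$bca

Answer: bddcadaddca$bca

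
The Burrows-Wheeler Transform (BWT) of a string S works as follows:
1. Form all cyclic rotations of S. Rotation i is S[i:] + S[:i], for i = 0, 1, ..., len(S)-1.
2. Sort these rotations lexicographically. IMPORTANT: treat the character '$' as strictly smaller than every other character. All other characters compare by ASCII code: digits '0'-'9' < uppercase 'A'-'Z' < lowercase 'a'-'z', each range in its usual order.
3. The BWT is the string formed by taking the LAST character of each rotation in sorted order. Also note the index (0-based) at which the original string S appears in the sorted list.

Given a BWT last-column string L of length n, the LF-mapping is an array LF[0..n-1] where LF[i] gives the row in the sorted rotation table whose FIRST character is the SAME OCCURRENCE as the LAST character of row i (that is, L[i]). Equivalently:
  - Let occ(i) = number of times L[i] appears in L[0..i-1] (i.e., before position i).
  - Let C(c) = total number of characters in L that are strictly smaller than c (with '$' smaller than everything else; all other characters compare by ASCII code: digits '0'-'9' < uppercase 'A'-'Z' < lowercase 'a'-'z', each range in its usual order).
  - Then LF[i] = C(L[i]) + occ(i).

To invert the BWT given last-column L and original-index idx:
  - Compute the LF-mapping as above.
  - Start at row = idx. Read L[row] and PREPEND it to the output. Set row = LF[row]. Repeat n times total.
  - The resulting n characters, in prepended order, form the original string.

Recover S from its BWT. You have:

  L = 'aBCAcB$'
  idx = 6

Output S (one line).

Answer: cCBABa$

Derivation:
LF mapping: 5 2 4 1 6 3 0
Walk LF starting at row 6, prepending L[row]:
  step 1: row=6, L[6]='$', prepend. Next row=LF[6]=0
  step 2: row=0, L[0]='a', prepend. Next row=LF[0]=5
  step 3: row=5, L[5]='B', prepend. Next row=LF[5]=3
  step 4: row=3, L[3]='A', prepend. Next row=LF[3]=1
  step 5: row=1, L[1]='B', prepend. Next row=LF[1]=2
  step 6: row=2, L[2]='C', prepend. Next row=LF[2]=4
  step 7: row=4, L[4]='c', prepend. Next row=LF[4]=6
Reversed output: cCBABa$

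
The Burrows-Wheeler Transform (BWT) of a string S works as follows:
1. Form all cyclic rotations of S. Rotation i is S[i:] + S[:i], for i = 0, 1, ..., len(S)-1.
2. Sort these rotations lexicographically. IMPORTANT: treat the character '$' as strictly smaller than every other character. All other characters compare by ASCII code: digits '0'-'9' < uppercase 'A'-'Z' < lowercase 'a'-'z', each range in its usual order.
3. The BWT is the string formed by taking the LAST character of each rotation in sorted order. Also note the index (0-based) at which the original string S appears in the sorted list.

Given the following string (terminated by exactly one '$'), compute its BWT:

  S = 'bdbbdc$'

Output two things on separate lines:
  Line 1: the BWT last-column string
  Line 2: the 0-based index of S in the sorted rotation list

All 7 rotations (rotation i = S[i:]+S[:i]):
  rot[0] = bdbbdc$
  rot[1] = dbbdc$b
  rot[2] = bbdc$bd
  rot[3] = bdc$bdb
  rot[4] = dc$bdbb
  rot[5] = c$bdbbd
  rot[6] = $bdbbdc
Sorted (with $ < everything):
  sorted[0] = $bdbbdc  (last char: 'c')
  sorted[1] = bbdc$bd  (last char: 'd')
  sorted[2] = bdbbdc$  (last char: '$')
  sorted[3] = bdc$bdb  (last char: 'b')
  sorted[4] = c$bdbbd  (last char: 'd')
  sorted[5] = dbbdc$b  (last char: 'b')
  sorted[6] = dc$bdbb  (last char: 'b')
Last column: cd$bdbb
Original string S is at sorted index 2

Answer: cd$bdbb
2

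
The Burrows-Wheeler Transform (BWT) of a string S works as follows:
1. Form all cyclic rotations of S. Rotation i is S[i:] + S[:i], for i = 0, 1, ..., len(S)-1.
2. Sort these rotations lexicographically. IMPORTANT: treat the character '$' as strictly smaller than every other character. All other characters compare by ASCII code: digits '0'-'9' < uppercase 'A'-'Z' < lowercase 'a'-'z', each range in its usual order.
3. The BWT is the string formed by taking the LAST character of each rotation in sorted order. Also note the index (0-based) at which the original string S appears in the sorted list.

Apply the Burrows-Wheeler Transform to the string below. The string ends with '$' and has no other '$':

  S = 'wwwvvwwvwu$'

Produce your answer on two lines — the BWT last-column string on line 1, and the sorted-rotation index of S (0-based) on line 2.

Answer: uwwwvvwwwv$
10

Derivation:
All 11 rotations (rotation i = S[i:]+S[:i]):
  rot[0] = wwwvvwwvwu$
  rot[1] = wwvvwwvwu$w
  rot[2] = wvvwwvwu$ww
  rot[3] = vvwwvwu$www
  rot[4] = vwwvwu$wwwv
  rot[5] = wwvwu$wwwvv
  rot[6] = wvwu$wwwvvw
  rot[7] = vwu$wwwvvww
  rot[8] = wu$wwwvvwwv
  rot[9] = u$wwwvvwwvw
  rot[10] = $wwwvvwwvwu
Sorted (with $ < everything):
  sorted[0] = $wwwvvwwvwu  (last char: 'u')
  sorted[1] = u$wwwvvwwvw  (last char: 'w')
  sorted[2] = vvwwvwu$www  (last char: 'w')
  sorted[3] = vwu$wwwvvww  (last char: 'w')
  sorted[4] = vwwvwu$wwwv  (last char: 'v')
  sorted[5] = wu$wwwvvwwv  (last char: 'v')
  sorted[6] = wvvwwvwu$ww  (last char: 'w')
  sorted[7] = wvwu$wwwvvw  (last char: 'w')
  sorted[8] = wwvvwwvwu$w  (last char: 'w')
  sorted[9] = wwvwu$wwwvv  (last char: 'v')
  sorted[10] = wwwvvwwvwu$  (last char: '$')
Last column: uwwwvvwwwv$
Original string S is at sorted index 10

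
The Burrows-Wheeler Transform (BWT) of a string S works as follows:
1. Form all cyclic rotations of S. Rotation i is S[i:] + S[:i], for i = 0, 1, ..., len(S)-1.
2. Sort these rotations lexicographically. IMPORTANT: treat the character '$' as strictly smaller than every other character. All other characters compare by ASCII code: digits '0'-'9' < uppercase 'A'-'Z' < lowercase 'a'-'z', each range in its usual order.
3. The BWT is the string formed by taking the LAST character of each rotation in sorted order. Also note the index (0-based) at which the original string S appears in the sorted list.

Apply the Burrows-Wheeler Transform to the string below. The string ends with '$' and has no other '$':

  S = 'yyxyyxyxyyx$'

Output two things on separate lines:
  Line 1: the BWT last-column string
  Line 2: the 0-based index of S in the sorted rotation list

All 12 rotations (rotation i = S[i:]+S[:i]):
  rot[0] = yyxyyxyxyyx$
  rot[1] = yxyyxyxyyx$y
  rot[2] = xyyxyxyyx$yy
  rot[3] = yyxyxyyx$yyx
  rot[4] = yxyxyyx$yyxy
  rot[5] = xyxyyx$yyxyy
  rot[6] = yxyyx$yyxyyx
  rot[7] = xyyx$yyxyyxy
  rot[8] = yyx$yyxyyxyx
  rot[9] = yx$yyxyyxyxy
  rot[10] = x$yyxyyxyxyy
  rot[11] = $yyxyyxyxyyx
Sorted (with $ < everything):
  sorted[0] = $yyxyyxyxyyx  (last char: 'x')
  sorted[1] = x$yyxyyxyxyy  (last char: 'y')
  sorted[2] = xyxyyx$yyxyy  (last char: 'y')
  sorted[3] = xyyx$yyxyyxy  (last char: 'y')
  sorted[4] = xyyxyxyyx$yy  (last char: 'y')
  sorted[5] = yx$yyxyyxyxy  (last char: 'y')
  sorted[6] = yxyxyyx$yyxy  (last char: 'y')
  sorted[7] = yxyyx$yyxyyx  (last char: 'x')
  sorted[8] = yxyyxyxyyx$y  (last char: 'y')
  sorted[9] = yyx$yyxyyxyx  (last char: 'x')
  sorted[10] = yyxyxyyx$yyx  (last char: 'x')
  sorted[11] = yyxyyxyxyyx$  (last char: '$')
Last column: xyyyyyyxyxx$
Original string S is at sorted index 11

Answer: xyyyyyyxyxx$
11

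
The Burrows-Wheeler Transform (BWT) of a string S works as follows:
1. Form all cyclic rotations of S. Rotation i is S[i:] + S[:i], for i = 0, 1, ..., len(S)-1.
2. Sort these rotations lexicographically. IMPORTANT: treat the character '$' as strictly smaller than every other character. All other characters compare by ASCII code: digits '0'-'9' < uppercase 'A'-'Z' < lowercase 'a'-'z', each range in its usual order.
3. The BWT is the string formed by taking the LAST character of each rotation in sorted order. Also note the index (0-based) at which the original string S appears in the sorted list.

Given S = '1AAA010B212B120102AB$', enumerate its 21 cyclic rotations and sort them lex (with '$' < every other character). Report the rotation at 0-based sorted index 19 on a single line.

All 21 rotations (rotation i = S[i:]+S[:i]):
  rot[0] = 1AAA010B212B120102AB$
  rot[1] = AAA010B212B120102AB$1
  rot[2] = AA010B212B120102AB$1A
  rot[3] = A010B212B120102AB$1AA
  rot[4] = 010B212B120102AB$1AAA
  rot[5] = 10B212B120102AB$1AAA0
  rot[6] = 0B212B120102AB$1AAA01
  rot[7] = B212B120102AB$1AAA010
  rot[8] = 212B120102AB$1AAA010B
  rot[9] = 12B120102AB$1AAA010B2
  rot[10] = 2B120102AB$1AAA010B21
  rot[11] = B120102AB$1AAA010B212
  rot[12] = 120102AB$1AAA010B212B
  rot[13] = 20102AB$1AAA010B212B1
  rot[14] = 0102AB$1AAA010B212B12
  rot[15] = 102AB$1AAA010B212B120
  rot[16] = 02AB$1AAA010B212B1201
  rot[17] = 2AB$1AAA010B212B12010
  rot[18] = AB$1AAA010B212B120102
  rot[19] = B$1AAA010B212B120102A
  rot[20] = $1AAA010B212B120102AB
Sorted (with $ < everything):
  sorted[0] = $1AAA010B212B120102AB
  sorted[1] = 0102AB$1AAA010B212B12
  sorted[2] = 010B212B120102AB$1AAA
  sorted[3] = 02AB$1AAA010B212B1201
  sorted[4] = 0B212B120102AB$1AAA01
  sorted[5] = 102AB$1AAA010B212B120
  sorted[6] = 10B212B120102AB$1AAA0
  sorted[7] = 120102AB$1AAA010B212B
  sorted[8] = 12B120102AB$1AAA010B2
  sorted[9] = 1AAA010B212B120102AB$
  sorted[10] = 20102AB$1AAA010B212B1
  sorted[11] = 212B120102AB$1AAA010B
  sorted[12] = 2AB$1AAA010B212B12010
  sorted[13] = 2B120102AB$1AAA010B21
  sorted[14] = A010B212B120102AB$1AA
  sorted[15] = AA010B212B120102AB$1A
  sorted[16] = AAA010B212B120102AB$1
  sorted[17] = AB$1AAA010B212B120102
  sorted[18] = B$1AAA010B212B120102A
  sorted[19] = B120102AB$1AAA010B212
  sorted[20] = B212B120102AB$1AAA010
sorted[19] = B120102AB$1AAA010B212

Answer: B120102AB$1AAA010B212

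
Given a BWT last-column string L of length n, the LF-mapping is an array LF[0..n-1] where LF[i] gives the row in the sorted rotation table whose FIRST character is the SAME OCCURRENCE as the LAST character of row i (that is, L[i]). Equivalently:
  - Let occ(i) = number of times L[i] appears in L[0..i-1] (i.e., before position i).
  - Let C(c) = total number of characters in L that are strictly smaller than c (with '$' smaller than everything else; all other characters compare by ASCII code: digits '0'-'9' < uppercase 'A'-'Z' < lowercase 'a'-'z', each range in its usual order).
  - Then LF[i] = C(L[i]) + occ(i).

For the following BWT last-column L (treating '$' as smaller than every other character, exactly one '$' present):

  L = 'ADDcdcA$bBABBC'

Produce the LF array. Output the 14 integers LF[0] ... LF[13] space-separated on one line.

Char counts: '$':1, 'A':3, 'B':3, 'C':1, 'D':2, 'b':1, 'c':2, 'd':1
C (first-col start): C('$')=0, C('A')=1, C('B')=4, C('C')=7, C('D')=8, C('b')=10, C('c')=11, C('d')=13
L[0]='A': occ=0, LF[0]=C('A')+0=1+0=1
L[1]='D': occ=0, LF[1]=C('D')+0=8+0=8
L[2]='D': occ=1, LF[2]=C('D')+1=8+1=9
L[3]='c': occ=0, LF[3]=C('c')+0=11+0=11
L[4]='d': occ=0, LF[4]=C('d')+0=13+0=13
L[5]='c': occ=1, LF[5]=C('c')+1=11+1=12
L[6]='A': occ=1, LF[6]=C('A')+1=1+1=2
L[7]='$': occ=0, LF[7]=C('$')+0=0+0=0
L[8]='b': occ=0, LF[8]=C('b')+0=10+0=10
L[9]='B': occ=0, LF[9]=C('B')+0=4+0=4
L[10]='A': occ=2, LF[10]=C('A')+2=1+2=3
L[11]='B': occ=1, LF[11]=C('B')+1=4+1=5
L[12]='B': occ=2, LF[12]=C('B')+2=4+2=6
L[13]='C': occ=0, LF[13]=C('C')+0=7+0=7

Answer: 1 8 9 11 13 12 2 0 10 4 3 5 6 7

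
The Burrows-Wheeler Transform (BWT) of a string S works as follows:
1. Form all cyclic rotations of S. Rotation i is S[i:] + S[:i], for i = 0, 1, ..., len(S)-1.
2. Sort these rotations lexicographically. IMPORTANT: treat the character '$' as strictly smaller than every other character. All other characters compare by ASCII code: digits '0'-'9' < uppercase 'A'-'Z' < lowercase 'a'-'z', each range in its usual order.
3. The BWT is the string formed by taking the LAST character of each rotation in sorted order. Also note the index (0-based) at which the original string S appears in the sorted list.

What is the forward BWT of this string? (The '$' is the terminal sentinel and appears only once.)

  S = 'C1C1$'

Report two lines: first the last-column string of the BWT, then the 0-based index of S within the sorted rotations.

Answer: 1CC1$
4

Derivation:
All 5 rotations (rotation i = S[i:]+S[:i]):
  rot[0] = C1C1$
  rot[1] = 1C1$C
  rot[2] = C1$C1
  rot[3] = 1$C1C
  rot[4] = $C1C1
Sorted (with $ < everything):
  sorted[0] = $C1C1  (last char: '1')
  sorted[1] = 1$C1C  (last char: 'C')
  sorted[2] = 1C1$C  (last char: 'C')
  sorted[3] = C1$C1  (last char: '1')
  sorted[4] = C1C1$  (last char: '$')
Last column: 1CC1$
Original string S is at sorted index 4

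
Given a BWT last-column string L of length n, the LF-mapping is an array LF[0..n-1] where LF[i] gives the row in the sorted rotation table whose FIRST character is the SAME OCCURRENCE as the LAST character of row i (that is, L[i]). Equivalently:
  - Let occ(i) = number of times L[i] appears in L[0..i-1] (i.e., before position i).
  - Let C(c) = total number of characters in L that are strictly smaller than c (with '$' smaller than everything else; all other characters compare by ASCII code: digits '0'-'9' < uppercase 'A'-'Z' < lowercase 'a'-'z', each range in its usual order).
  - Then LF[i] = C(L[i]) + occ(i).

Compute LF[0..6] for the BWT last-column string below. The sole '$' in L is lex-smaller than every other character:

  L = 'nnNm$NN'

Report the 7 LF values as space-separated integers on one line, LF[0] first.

Char counts: '$':1, 'N':3, 'm':1, 'n':2
C (first-col start): C('$')=0, C('N')=1, C('m')=4, C('n')=5
L[0]='n': occ=0, LF[0]=C('n')+0=5+0=5
L[1]='n': occ=1, LF[1]=C('n')+1=5+1=6
L[2]='N': occ=0, LF[2]=C('N')+0=1+0=1
L[3]='m': occ=0, LF[3]=C('m')+0=4+0=4
L[4]='$': occ=0, LF[4]=C('$')+0=0+0=0
L[5]='N': occ=1, LF[5]=C('N')+1=1+1=2
L[6]='N': occ=2, LF[6]=C('N')+2=1+2=3

Answer: 5 6 1 4 0 2 3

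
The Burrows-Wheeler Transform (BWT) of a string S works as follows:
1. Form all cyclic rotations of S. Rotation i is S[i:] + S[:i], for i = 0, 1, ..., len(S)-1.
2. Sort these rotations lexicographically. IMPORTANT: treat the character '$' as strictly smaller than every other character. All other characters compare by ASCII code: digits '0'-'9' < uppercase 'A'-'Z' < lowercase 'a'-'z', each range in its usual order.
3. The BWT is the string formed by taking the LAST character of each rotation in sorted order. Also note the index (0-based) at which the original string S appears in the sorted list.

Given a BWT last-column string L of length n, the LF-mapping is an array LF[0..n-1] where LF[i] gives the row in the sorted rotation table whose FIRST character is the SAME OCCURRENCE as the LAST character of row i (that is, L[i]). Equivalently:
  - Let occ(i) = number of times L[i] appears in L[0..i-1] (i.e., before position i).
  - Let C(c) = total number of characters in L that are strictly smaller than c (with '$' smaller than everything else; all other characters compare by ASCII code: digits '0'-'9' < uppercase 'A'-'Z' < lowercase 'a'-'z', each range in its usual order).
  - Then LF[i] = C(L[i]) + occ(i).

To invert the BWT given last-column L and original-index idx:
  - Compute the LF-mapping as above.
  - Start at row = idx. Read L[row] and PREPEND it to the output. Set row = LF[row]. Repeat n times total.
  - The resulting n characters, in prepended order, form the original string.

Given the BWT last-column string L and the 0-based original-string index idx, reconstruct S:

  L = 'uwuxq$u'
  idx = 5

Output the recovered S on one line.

Answer: wquxuu$

Derivation:
LF mapping: 2 5 3 6 1 0 4
Walk LF starting at row 5, prepending L[row]:
  step 1: row=5, L[5]='$', prepend. Next row=LF[5]=0
  step 2: row=0, L[0]='u', prepend. Next row=LF[0]=2
  step 3: row=2, L[2]='u', prepend. Next row=LF[2]=3
  step 4: row=3, L[3]='x', prepend. Next row=LF[3]=6
  step 5: row=6, L[6]='u', prepend. Next row=LF[6]=4
  step 6: row=4, L[4]='q', prepend. Next row=LF[4]=1
  step 7: row=1, L[1]='w', prepend. Next row=LF[1]=5
Reversed output: wquxuu$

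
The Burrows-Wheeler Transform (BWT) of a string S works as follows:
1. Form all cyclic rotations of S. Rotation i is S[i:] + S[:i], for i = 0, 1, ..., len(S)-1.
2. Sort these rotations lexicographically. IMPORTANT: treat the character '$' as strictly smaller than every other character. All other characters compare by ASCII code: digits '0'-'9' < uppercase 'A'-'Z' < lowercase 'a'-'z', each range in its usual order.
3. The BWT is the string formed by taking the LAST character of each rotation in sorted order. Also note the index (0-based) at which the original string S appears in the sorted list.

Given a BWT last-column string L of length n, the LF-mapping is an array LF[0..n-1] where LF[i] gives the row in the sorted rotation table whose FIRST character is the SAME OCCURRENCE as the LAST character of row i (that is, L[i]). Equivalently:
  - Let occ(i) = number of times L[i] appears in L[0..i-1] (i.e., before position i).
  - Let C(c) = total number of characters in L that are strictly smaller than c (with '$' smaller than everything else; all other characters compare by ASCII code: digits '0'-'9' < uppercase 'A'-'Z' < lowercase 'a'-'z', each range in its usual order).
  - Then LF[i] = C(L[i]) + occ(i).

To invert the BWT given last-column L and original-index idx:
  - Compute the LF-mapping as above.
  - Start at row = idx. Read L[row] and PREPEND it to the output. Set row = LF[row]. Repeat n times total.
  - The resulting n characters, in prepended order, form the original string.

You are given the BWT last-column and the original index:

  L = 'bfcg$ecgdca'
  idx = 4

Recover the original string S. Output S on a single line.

LF mapping: 2 8 3 9 0 7 4 10 6 5 1
Walk LF starting at row 4, prepending L[row]:
  step 1: row=4, L[4]='$', prepend. Next row=LF[4]=0
  step 2: row=0, L[0]='b', prepend. Next row=LF[0]=2
  step 3: row=2, L[2]='c', prepend. Next row=LF[2]=3
  step 4: row=3, L[3]='g', prepend. Next row=LF[3]=9
  step 5: row=9, L[9]='c', prepend. Next row=LF[9]=5
  step 6: row=5, L[5]='e', prepend. Next row=LF[5]=7
  step 7: row=7, L[7]='g', prepend. Next row=LF[7]=10
  step 8: row=10, L[10]='a', prepend. Next row=LF[10]=1
  step 9: row=1, L[1]='f', prepend. Next row=LF[1]=8
  step 10: row=8, L[8]='d', prepend. Next row=LF[8]=6
  step 11: row=6, L[6]='c', prepend. Next row=LF[6]=4
Reversed output: cdfagecgcb$

Answer: cdfagecgcb$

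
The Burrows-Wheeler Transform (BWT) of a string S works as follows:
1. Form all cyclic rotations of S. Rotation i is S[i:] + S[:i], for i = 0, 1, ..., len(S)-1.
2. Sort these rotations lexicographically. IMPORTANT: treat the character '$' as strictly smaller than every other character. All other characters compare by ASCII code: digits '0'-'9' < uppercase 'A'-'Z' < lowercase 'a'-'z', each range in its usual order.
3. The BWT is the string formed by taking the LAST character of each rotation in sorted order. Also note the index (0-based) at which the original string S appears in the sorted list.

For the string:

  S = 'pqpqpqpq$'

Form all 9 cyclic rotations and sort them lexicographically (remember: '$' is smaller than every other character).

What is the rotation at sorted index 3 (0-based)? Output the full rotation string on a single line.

Answer: pqpqpq$pq

Derivation:
All 9 rotations (rotation i = S[i:]+S[:i]):
  rot[0] = pqpqpqpq$
  rot[1] = qpqpqpq$p
  rot[2] = pqpqpq$pq
  rot[3] = qpqpq$pqp
  rot[4] = pqpq$pqpq
  rot[5] = qpq$pqpqp
  rot[6] = pq$pqpqpq
  rot[7] = q$pqpqpqp
  rot[8] = $pqpqpqpq
Sorted (with $ < everything):
  sorted[0] = $pqpqpqpq
  sorted[1] = pq$pqpqpq
  sorted[2] = pqpq$pqpq
  sorted[3] = pqpqpq$pq
  sorted[4] = pqpqpqpq$
  sorted[5] = q$pqpqpqp
  sorted[6] = qpq$pqpqp
  sorted[7] = qpqpq$pqp
  sorted[8] = qpqpqpq$p
sorted[3] = pqpqpq$pq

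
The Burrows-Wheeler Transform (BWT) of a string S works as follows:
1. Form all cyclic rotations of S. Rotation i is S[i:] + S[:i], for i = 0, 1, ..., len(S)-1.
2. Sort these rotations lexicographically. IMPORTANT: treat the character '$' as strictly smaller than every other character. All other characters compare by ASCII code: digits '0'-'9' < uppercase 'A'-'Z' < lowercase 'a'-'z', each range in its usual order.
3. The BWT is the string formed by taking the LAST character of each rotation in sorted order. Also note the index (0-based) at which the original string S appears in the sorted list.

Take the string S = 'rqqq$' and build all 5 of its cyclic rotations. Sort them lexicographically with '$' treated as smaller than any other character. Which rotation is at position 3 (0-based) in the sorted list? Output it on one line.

All 5 rotations (rotation i = S[i:]+S[:i]):
  rot[0] = rqqq$
  rot[1] = qqq$r
  rot[2] = qq$rq
  rot[3] = q$rqq
  rot[4] = $rqqq
Sorted (with $ < everything):
  sorted[0] = $rqqq
  sorted[1] = q$rqq
  sorted[2] = qq$rq
  sorted[3] = qqq$r
  sorted[4] = rqqq$
sorted[3] = qqq$r

Answer: qqq$r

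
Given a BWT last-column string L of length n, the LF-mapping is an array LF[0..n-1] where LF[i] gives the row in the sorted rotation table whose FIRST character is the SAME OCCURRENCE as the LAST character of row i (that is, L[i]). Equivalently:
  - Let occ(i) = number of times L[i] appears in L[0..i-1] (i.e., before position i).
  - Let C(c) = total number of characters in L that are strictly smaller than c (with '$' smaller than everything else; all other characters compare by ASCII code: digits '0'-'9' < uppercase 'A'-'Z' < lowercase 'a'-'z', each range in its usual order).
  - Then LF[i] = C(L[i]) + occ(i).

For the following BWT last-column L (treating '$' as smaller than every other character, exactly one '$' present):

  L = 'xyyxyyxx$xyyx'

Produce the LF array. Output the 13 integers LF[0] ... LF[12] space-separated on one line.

Answer: 1 7 8 2 9 10 3 4 0 5 11 12 6

Derivation:
Char counts: '$':1, 'x':6, 'y':6
C (first-col start): C('$')=0, C('x')=1, C('y')=7
L[0]='x': occ=0, LF[0]=C('x')+0=1+0=1
L[1]='y': occ=0, LF[1]=C('y')+0=7+0=7
L[2]='y': occ=1, LF[2]=C('y')+1=7+1=8
L[3]='x': occ=1, LF[3]=C('x')+1=1+1=2
L[4]='y': occ=2, LF[4]=C('y')+2=7+2=9
L[5]='y': occ=3, LF[5]=C('y')+3=7+3=10
L[6]='x': occ=2, LF[6]=C('x')+2=1+2=3
L[7]='x': occ=3, LF[7]=C('x')+3=1+3=4
L[8]='$': occ=0, LF[8]=C('$')+0=0+0=0
L[9]='x': occ=4, LF[9]=C('x')+4=1+4=5
L[10]='y': occ=4, LF[10]=C('y')+4=7+4=11
L[11]='y': occ=5, LF[11]=C('y')+5=7+5=12
L[12]='x': occ=5, LF[12]=C('x')+5=1+5=6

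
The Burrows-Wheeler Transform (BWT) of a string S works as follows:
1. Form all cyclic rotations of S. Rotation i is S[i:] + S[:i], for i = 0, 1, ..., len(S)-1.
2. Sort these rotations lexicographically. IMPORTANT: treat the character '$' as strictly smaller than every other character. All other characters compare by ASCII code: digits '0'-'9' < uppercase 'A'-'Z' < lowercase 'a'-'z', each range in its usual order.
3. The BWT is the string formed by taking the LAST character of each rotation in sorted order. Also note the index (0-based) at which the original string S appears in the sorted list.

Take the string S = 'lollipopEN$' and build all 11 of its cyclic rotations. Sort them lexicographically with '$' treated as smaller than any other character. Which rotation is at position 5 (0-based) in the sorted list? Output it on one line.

Answer: llipopEN$lo

Derivation:
All 11 rotations (rotation i = S[i:]+S[:i]):
  rot[0] = lollipopEN$
  rot[1] = ollipopEN$l
  rot[2] = llipopEN$lo
  rot[3] = lipopEN$lol
  rot[4] = ipopEN$loll
  rot[5] = popEN$lolli
  rot[6] = opEN$lollip
  rot[7] = pEN$lollipo
  rot[8] = EN$lollipop
  rot[9] = N$lollipopE
  rot[10] = $lollipopEN
Sorted (with $ < everything):
  sorted[0] = $lollipopEN
  sorted[1] = EN$lollipop
  sorted[2] = N$lollipopE
  sorted[3] = ipopEN$loll
  sorted[4] = lipopEN$lol
  sorted[5] = llipopEN$lo
  sorted[6] = lollipopEN$
  sorted[7] = ollipopEN$l
  sorted[8] = opEN$lollip
  sorted[9] = pEN$lollipo
  sorted[10] = popEN$lolli
sorted[5] = llipopEN$lo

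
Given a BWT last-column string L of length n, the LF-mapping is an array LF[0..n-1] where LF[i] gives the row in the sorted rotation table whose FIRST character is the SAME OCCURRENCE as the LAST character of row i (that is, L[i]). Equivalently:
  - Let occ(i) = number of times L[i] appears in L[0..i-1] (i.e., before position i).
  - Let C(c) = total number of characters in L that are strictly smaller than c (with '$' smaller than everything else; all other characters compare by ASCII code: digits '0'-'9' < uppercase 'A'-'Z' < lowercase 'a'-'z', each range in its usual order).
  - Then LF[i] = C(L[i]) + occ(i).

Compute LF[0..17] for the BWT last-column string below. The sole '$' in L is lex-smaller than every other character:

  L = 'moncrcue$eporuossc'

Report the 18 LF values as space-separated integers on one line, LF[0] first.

Char counts: '$':1, 'c':3, 'e':2, 'm':1, 'n':1, 'o':3, 'p':1, 'r':2, 's':2, 'u':2
C (first-col start): C('$')=0, C('c')=1, C('e')=4, C('m')=6, C('n')=7, C('o')=8, C('p')=11, C('r')=12, C('s')=14, C('u')=16
L[0]='m': occ=0, LF[0]=C('m')+0=6+0=6
L[1]='o': occ=0, LF[1]=C('o')+0=8+0=8
L[2]='n': occ=0, LF[2]=C('n')+0=7+0=7
L[3]='c': occ=0, LF[3]=C('c')+0=1+0=1
L[4]='r': occ=0, LF[4]=C('r')+0=12+0=12
L[5]='c': occ=1, LF[5]=C('c')+1=1+1=2
L[6]='u': occ=0, LF[6]=C('u')+0=16+0=16
L[7]='e': occ=0, LF[7]=C('e')+0=4+0=4
L[8]='$': occ=0, LF[8]=C('$')+0=0+0=0
L[9]='e': occ=1, LF[9]=C('e')+1=4+1=5
L[10]='p': occ=0, LF[10]=C('p')+0=11+0=11
L[11]='o': occ=1, LF[11]=C('o')+1=8+1=9
L[12]='r': occ=1, LF[12]=C('r')+1=12+1=13
L[13]='u': occ=1, LF[13]=C('u')+1=16+1=17
L[14]='o': occ=2, LF[14]=C('o')+2=8+2=10
L[15]='s': occ=0, LF[15]=C('s')+0=14+0=14
L[16]='s': occ=1, LF[16]=C('s')+1=14+1=15
L[17]='c': occ=2, LF[17]=C('c')+2=1+2=3

Answer: 6 8 7 1 12 2 16 4 0 5 11 9 13 17 10 14 15 3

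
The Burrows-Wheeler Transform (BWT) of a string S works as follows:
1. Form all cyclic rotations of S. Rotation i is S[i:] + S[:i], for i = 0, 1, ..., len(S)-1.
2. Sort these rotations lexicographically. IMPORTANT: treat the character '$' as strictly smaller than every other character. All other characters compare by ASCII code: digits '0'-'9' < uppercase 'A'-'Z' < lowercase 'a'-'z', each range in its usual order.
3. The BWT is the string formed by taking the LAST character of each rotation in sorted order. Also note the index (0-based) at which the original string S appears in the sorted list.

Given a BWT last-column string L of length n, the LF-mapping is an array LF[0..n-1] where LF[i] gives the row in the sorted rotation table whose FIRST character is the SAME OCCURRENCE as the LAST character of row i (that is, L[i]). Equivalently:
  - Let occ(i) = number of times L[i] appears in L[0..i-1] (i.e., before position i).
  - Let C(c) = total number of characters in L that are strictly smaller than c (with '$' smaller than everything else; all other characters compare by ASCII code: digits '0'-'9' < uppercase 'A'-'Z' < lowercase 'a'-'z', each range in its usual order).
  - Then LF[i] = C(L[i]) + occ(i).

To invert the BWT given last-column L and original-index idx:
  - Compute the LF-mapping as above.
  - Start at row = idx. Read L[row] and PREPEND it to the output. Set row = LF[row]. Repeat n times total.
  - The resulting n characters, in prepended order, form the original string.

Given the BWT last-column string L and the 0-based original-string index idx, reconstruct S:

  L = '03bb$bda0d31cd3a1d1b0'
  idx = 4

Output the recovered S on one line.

LF mapping: 1 7 12 13 0 14 17 10 2 18 8 4 16 19 9 11 5 20 6 15 3
Walk LF starting at row 4, prepending L[row]:
  step 1: row=4, L[4]='$', prepend. Next row=LF[4]=0
  step 2: row=0, L[0]='0', prepend. Next row=LF[0]=1
  step 3: row=1, L[1]='3', prepend. Next row=LF[1]=7
  step 4: row=7, L[7]='a', prepend. Next row=LF[7]=10
  step 5: row=10, L[10]='3', prepend. Next row=LF[10]=8
  step 6: row=8, L[8]='0', prepend. Next row=LF[8]=2
  step 7: row=2, L[2]='b', prepend. Next row=LF[2]=12
  step 8: row=12, L[12]='c', prepend. Next row=LF[12]=16
  step 9: row=16, L[16]='1', prepend. Next row=LF[16]=5
  step 10: row=5, L[5]='b', prepend. Next row=LF[5]=14
  step 11: row=14, L[14]='3', prepend. Next row=LF[14]=9
  step 12: row=9, L[9]='d', prepend. Next row=LF[9]=18
  step 13: row=18, L[18]='1', prepend. Next row=LF[18]=6
  step 14: row=6, L[6]='d', prepend. Next row=LF[6]=17
  step 15: row=17, L[17]='d', prepend. Next row=LF[17]=20
  step 16: row=20, L[20]='0', prepend. Next row=LF[20]=3
  step 17: row=3, L[3]='b', prepend. Next row=LF[3]=13
  step 18: row=13, L[13]='d', prepend. Next row=LF[13]=19
  step 19: row=19, L[19]='b', prepend. Next row=LF[19]=15
  step 20: row=15, L[15]='a', prepend. Next row=LF[15]=11
  step 21: row=11, L[11]='1', prepend. Next row=LF[11]=4
Reversed output: 1abdb0dd1d3b1cb03a30$

Answer: 1abdb0dd1d3b1cb03a30$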